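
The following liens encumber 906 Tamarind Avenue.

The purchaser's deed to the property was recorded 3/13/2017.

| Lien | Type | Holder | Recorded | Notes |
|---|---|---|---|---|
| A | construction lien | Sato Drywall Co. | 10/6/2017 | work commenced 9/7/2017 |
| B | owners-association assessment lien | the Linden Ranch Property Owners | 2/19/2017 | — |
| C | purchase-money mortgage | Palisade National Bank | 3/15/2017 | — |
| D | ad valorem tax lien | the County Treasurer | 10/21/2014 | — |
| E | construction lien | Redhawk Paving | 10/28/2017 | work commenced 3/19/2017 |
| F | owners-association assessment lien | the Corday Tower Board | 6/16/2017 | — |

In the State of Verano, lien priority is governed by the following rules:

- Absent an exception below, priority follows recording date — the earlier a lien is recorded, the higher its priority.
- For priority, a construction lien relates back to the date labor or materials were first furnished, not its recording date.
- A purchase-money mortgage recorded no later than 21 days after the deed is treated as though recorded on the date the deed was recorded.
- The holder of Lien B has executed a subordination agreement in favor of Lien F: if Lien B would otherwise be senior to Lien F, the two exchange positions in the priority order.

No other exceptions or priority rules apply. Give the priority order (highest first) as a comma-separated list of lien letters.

Effective dates: A is treated as recorded 9/7/2017, the work-commencement date; C's effective date is the deed date, 3/13/2017; E relates back to 3/19/2017 (work commenced).
By effective date, earliest first: D (10/21/2014), B (2/19/2017), C (3/13/2017), E (3/19/2017), F (6/16/2017), A (9/7/2017).
The subordination applies — B was senior to F — so B and F swap.

D, F, C, E, B, A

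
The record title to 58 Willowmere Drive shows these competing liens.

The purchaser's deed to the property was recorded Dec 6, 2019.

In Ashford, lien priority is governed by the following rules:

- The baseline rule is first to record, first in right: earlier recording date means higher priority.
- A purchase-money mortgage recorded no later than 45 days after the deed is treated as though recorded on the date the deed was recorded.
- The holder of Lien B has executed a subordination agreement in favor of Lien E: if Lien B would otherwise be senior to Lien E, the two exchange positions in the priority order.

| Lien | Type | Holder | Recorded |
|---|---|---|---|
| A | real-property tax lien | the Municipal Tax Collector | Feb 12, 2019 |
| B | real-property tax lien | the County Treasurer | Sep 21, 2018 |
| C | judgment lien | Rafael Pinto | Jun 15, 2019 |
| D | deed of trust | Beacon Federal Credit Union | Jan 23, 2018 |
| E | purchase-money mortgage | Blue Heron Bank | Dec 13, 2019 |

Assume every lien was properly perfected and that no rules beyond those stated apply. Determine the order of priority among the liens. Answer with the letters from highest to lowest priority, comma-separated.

D, E, A, C, B

Effective dates: E was recorded within the 45-day window, so its effective date is the deed date Dec 6, 2019.
Ordering by effective date: D (Jan 23, 2018), B (Sep 21, 2018), A (Feb 12, 2019), C (Jun 15, 2019), E (Dec 6, 2019).
The subordination applies — B was senior to E — so B and E swap.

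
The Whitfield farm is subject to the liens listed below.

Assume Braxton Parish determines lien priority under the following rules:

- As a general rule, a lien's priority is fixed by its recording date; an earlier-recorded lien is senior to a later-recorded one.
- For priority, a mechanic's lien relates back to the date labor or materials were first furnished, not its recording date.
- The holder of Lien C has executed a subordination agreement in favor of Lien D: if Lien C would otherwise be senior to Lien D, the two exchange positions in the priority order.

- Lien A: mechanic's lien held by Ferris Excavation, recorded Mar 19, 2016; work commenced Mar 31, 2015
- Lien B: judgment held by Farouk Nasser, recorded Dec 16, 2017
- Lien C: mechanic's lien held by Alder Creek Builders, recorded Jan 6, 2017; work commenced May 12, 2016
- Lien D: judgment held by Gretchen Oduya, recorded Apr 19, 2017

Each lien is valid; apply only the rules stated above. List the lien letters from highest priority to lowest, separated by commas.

A, D, C, B

First, effective dates: A relates back to Mar 31, 2015 (work commenced); C is treated as recorded May 12, 2016, the work-commencement date.
By effective date: A (Mar 31, 2015), C (May 12, 2016), D (Apr 19, 2017), B (Dec 16, 2017).
The subordination applies — C was senior to D — so C and D swap.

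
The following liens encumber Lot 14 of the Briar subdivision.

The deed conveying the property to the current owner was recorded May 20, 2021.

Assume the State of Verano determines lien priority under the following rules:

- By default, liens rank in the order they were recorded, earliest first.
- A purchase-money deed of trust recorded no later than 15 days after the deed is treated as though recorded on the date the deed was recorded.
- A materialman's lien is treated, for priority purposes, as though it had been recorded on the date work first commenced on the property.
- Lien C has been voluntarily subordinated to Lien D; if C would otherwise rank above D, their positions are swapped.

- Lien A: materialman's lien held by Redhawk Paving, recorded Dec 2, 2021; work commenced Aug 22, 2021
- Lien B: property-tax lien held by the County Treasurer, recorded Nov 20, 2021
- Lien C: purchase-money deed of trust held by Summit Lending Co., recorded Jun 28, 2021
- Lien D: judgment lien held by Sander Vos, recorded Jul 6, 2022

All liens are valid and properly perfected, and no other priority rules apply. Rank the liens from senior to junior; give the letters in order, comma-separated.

First, effective dates: A is treated as recorded Aug 22, 2021, the work-commencement date; C missed the 15-day window (39 days after the deed), so its recording date stands.
Sorted by effective date: C (Jun 28, 2021), A (Aug 22, 2021), B (Nov 20, 2021), D (Jul 6, 2022).
The subordination applies — C was senior to D — so C and D swap.

D, A, B, C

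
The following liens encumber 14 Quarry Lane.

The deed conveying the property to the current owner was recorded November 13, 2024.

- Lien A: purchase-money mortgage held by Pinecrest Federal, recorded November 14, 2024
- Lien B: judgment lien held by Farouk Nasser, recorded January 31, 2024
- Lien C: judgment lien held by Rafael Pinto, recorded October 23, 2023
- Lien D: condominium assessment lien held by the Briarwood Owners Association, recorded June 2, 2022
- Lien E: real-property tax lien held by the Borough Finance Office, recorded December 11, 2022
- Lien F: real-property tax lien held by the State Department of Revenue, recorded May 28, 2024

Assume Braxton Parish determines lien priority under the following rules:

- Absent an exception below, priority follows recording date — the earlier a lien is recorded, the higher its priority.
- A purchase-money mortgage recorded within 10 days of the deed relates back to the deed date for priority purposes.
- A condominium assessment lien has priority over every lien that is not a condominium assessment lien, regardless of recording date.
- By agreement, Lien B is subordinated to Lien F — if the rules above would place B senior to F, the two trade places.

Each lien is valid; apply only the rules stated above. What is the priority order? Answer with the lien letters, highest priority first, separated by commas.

Effective dates: A relates back to the deed date November 13, 2024.
D is a condominium assessment lien, so it outranks all other liens regardless of date.
Among the remaining liens, by effective date: E (December 11, 2022), C (October 23, 2023), B (January 31, 2024), F (May 28, 2024), A (November 13, 2024).
B is senior to F before the subordination, so the two trade places.

D, E, C, F, B, A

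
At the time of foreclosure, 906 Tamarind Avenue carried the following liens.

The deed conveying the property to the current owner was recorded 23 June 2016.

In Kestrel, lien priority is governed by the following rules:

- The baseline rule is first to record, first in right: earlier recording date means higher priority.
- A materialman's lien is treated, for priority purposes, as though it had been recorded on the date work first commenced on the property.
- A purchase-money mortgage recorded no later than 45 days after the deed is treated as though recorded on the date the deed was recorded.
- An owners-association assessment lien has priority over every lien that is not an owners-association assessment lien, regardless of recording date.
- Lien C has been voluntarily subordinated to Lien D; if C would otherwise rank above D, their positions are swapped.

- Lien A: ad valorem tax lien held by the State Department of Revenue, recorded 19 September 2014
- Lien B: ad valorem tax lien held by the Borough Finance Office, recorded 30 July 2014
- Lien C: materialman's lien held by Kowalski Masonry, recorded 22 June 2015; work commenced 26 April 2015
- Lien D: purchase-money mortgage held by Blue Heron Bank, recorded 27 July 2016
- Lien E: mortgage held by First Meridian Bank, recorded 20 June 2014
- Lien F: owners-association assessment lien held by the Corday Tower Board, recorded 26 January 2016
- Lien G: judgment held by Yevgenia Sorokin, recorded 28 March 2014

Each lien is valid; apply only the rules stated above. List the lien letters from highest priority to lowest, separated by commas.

F, G, E, B, A, D, C

Effective dates: C relates back to 26 April 2015 (work commenced); D's effective date is the deed date, 23 June 2016.
F is an owners-association assessment lien and takes priority over every other lien.
Among the remaining liens, by effective date: G (28 March 2014), E (20 June 2014), B (30 July 2014), A (19 September 2014), C (26 April 2015), D (23 June 2016).
C would otherwise be senior to D, so under the subordination agreement C and D exchange positions.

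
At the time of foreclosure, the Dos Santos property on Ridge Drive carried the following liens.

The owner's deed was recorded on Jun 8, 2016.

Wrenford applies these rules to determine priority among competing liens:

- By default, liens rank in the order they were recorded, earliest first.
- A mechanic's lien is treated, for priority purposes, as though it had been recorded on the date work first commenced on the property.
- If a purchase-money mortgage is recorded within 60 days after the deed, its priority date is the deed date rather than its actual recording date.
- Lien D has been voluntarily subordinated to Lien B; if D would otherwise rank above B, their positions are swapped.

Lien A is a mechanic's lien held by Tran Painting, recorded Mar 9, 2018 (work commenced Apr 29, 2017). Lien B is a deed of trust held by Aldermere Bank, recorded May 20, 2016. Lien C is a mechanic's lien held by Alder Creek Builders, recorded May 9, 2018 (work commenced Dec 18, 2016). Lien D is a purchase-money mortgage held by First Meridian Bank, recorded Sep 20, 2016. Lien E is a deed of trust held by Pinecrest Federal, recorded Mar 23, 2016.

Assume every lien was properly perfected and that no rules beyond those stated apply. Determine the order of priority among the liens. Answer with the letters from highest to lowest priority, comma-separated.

E, B, D, C, A

First, effective dates: A relates back to Apr 29, 2017 (work commenced); C's effective date is Dec 18, 2016, when work began; D missed the 60-day window (104 days after the deed), so its recording date stands.
Ordering by effective date: E (Mar 23, 2016), B (May 20, 2016), D (Sep 20, 2016), C (Dec 18, 2016), A (Apr 29, 2017).
D already ranks below B; the subordination has no effect.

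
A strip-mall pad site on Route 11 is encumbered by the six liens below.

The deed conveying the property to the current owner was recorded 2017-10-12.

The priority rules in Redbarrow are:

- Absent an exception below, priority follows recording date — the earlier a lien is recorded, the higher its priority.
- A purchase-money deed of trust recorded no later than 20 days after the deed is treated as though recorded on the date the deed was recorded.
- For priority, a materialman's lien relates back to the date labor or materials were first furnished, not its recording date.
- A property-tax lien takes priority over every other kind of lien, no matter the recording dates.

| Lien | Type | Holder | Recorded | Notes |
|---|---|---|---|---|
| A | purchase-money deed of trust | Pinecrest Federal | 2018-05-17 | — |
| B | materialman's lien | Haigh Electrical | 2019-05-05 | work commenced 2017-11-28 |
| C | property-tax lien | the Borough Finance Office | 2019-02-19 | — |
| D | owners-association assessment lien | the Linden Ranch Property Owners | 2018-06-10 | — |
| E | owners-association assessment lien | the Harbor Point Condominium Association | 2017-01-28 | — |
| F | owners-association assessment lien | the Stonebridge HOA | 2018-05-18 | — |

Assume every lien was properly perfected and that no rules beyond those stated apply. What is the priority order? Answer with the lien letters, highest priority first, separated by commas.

Effective dates after the stated exceptions: A missed the 20-day window (217 days after the deed), so its recording date stands; B is treated as recorded 2017-11-28, the work-commencement date.
C is a property-tax lien, so it outranks all other liens regardless of date.
Remaining liens by effective date: E (2017-01-28), B (2017-11-28), A (2018-05-17), F (2018-05-18), D (2018-06-10).

C, E, B, A, F, D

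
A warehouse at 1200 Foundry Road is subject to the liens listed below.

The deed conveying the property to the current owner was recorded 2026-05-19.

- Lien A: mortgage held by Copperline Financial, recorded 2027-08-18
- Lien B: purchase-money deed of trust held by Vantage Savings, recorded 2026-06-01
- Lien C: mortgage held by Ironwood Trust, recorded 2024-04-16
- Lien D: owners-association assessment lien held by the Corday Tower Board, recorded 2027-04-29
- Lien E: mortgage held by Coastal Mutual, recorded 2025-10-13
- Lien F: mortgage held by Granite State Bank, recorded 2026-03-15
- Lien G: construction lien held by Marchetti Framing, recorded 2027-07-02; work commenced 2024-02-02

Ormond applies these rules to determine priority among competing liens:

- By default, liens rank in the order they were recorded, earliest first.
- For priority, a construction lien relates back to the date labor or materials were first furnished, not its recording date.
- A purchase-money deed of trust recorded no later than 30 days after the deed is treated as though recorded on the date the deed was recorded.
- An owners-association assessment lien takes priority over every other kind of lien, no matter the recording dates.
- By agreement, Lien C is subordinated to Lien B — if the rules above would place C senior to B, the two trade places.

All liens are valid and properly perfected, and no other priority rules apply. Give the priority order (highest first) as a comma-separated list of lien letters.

D, G, B, E, F, C, A

First, effective dates: B relates back to the deed date 2026-05-19; G is treated as recorded 2024-02-02, the work-commencement date.
D is an owners-association assessment lien and takes priority over every other lien.
Remaining liens by effective date: G (2024-02-02), C (2024-04-16), E (2025-10-13), F (2026-03-15), B (2026-05-19), A (2027-08-18).
C would otherwise be senior to B, so under the subordination agreement C and B exchange positions.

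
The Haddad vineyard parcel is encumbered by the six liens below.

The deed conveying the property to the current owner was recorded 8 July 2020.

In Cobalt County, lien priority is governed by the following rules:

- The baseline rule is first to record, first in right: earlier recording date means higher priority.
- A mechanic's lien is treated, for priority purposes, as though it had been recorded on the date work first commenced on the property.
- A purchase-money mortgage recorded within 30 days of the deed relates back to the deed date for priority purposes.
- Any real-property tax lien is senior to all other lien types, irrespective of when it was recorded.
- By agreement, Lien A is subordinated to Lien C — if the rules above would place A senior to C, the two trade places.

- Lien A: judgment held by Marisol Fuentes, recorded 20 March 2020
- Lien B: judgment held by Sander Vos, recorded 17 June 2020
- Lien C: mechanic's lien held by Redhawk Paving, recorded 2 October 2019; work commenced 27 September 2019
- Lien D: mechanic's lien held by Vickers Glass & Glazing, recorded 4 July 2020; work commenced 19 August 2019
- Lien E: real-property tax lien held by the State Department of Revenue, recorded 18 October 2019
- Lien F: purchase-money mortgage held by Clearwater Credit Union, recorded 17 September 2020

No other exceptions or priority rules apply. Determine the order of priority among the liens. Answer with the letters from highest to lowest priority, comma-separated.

First, effective dates: C is treated as recorded 27 September 2019, the work-commencement date; D's effective date is 19 August 2019, when work began; F was recorded 71 days after the deed, outside the 30-day window, so it keeps its recording date.
E is a real-property tax lien and takes priority over every other lien.
The other liens, earliest effective date first: D (19 August 2019), C (27 September 2019), A (20 March 2020), B (17 June 2020), F (17 September 2020).
A already ranks below C; the subordination has no effect.

E, D, C, A, B, F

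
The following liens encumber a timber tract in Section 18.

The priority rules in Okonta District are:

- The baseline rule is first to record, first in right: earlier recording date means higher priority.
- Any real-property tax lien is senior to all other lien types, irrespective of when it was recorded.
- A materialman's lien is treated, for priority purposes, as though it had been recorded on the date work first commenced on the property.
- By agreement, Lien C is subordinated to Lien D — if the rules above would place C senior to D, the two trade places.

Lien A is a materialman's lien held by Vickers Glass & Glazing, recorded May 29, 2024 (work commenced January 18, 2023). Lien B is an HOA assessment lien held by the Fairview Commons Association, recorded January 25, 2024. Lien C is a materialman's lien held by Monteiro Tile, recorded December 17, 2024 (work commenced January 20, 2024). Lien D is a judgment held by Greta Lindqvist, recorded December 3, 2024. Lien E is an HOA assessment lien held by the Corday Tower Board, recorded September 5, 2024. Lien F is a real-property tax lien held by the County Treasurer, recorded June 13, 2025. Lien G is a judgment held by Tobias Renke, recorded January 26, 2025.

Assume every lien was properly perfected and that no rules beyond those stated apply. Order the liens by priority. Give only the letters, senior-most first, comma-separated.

Effective dates after the stated exceptions: A's effective date is January 18, 2023, when work began; C's effective date is January 20, 2024, when work began.
F is a real-property tax lien, so it outranks all other liens regardless of date.
The other liens, earliest effective date first: A (January 18, 2023), C (January 20, 2024), B (January 25, 2024), E (September 5, 2024), D (December 3, 2024), G (January 26, 2025).
The subordination applies — C was senior to D — so C and D swap.

F, A, D, B, E, C, G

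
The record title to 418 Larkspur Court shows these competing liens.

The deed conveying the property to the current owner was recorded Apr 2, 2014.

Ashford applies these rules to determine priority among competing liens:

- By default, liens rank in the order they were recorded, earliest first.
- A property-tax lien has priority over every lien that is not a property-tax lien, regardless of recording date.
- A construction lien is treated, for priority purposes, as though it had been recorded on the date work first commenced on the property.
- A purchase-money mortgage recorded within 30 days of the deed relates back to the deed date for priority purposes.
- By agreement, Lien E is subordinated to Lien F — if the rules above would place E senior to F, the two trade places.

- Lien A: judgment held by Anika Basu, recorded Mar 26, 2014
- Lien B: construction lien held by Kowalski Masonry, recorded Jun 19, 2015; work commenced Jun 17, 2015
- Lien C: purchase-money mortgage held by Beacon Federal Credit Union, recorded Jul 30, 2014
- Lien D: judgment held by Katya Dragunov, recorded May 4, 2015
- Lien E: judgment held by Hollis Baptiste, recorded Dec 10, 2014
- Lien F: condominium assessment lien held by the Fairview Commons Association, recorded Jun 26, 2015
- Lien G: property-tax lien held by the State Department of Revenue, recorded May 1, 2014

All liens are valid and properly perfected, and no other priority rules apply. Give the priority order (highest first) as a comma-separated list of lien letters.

G, A, C, F, D, B, E

Effective dates after the stated exceptions: B relates back to Jun 17, 2015 (work commenced); C was recorded 119 days after the deed — beyond 30 days — so no relation-back applies.
As a property-tax lien, G is senior to every other lien.
Ordering the rest by effective date: A (Mar 26, 2014), C (Jul 30, 2014), E (Dec 10, 2014), D (May 4, 2015), B (Jun 17, 2015), F (Jun 26, 2015).
E would otherwise be senior to F, so under the subordination agreement E and F exchange positions.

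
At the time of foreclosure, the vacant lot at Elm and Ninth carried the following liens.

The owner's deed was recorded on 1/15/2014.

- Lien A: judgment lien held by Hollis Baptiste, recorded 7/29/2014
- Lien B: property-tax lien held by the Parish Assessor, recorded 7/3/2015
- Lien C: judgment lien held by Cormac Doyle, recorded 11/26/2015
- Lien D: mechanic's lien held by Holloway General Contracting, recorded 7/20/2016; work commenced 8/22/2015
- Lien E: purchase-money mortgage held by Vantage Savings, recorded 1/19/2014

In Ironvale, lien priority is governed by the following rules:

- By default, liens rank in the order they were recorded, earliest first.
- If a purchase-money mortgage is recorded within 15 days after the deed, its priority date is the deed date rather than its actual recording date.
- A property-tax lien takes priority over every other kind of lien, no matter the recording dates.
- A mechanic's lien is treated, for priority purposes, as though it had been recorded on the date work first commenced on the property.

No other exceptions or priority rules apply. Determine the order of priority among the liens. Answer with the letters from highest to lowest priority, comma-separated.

Adjusting effective dates: D relates back to 8/22/2015 (work commenced); E's effective date is the deed date, 1/15/2014.
B is a property-tax lien, so it outranks all other liens regardless of date.
The other liens, earliest effective date first: E (1/15/2014), A (7/29/2014), D (8/22/2015), C (11/26/2015).

B, E, A, D, C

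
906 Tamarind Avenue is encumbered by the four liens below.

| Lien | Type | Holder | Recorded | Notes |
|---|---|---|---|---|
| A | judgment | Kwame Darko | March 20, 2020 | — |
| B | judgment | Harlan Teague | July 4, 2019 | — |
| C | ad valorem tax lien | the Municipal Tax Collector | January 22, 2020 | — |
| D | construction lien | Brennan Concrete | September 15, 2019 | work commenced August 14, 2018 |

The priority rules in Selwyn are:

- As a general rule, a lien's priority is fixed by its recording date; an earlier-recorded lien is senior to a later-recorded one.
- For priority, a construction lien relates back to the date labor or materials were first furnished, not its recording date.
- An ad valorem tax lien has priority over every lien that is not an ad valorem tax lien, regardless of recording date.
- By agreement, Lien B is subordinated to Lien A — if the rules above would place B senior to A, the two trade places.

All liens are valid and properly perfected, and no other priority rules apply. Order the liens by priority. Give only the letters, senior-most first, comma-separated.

Effective dates: D is treated as recorded August 14, 2018, the work-commencement date.
C, as an ad valorem tax lien, has superpriority and ranks first.
Among the remaining liens, by effective date: D (August 14, 2018), B (July 4, 2019), A (March 20, 2020).
The subordination applies — B was senior to A — so B and A swap.

C, D, A, B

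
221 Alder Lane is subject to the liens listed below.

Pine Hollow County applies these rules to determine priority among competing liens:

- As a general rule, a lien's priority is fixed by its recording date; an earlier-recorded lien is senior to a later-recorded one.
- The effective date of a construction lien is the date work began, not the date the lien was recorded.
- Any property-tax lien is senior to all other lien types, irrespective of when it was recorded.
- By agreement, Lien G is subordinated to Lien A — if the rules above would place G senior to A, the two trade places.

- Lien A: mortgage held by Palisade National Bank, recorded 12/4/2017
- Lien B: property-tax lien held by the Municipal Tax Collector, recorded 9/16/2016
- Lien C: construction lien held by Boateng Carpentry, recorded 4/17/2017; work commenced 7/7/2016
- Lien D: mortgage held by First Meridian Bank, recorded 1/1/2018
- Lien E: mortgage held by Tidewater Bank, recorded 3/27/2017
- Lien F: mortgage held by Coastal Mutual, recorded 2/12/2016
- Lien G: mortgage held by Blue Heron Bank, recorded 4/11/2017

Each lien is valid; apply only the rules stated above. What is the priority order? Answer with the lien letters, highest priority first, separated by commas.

B, F, C, E, A, G, D

First, effective dates: C relates back to 7/7/2016 (work commenced).
B is a property-tax lien, so it outranks all other liens regardless of date.
Remaining liens by effective date: F (2/12/2016), C (7/7/2016), E (3/27/2017), G (4/11/2017), A (12/4/2017), D (1/1/2018).
G is senior to A before the subordination, so the two trade places.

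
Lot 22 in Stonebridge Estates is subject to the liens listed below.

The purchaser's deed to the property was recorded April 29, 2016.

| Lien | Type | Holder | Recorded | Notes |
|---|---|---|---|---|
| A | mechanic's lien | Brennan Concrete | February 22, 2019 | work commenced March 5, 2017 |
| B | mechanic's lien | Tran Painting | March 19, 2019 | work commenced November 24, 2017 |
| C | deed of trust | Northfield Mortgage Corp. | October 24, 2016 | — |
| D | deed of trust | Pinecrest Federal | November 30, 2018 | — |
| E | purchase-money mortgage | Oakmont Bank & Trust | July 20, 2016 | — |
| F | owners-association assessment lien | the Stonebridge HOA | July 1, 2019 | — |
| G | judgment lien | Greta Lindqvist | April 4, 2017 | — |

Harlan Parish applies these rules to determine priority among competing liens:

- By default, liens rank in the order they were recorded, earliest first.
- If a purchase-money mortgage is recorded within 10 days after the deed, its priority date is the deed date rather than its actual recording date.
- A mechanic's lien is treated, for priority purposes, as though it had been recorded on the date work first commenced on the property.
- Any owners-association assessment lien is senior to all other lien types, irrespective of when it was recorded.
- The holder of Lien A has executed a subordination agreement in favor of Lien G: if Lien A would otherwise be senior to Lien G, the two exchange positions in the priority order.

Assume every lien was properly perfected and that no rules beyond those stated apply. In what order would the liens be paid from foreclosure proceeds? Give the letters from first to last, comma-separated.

Adjusting effective dates: A is treated as recorded March 5, 2017, the work-commencement date; B is treated as recorded November 24, 2017, the work-commencement date; E was recorded 82 days after the deed, outside the 10-day window, so it keeps its recording date.
F is an owners-association assessment lien and takes priority over every other lien.
Remaining liens by effective date: E (July 20, 2016), C (October 24, 2016), A (March 5, 2017), G (April 4, 2017), B (November 24, 2017), D (November 30, 2018).
A is senior to G before the subordination, so the two trade places.

F, E, C, G, A, B, D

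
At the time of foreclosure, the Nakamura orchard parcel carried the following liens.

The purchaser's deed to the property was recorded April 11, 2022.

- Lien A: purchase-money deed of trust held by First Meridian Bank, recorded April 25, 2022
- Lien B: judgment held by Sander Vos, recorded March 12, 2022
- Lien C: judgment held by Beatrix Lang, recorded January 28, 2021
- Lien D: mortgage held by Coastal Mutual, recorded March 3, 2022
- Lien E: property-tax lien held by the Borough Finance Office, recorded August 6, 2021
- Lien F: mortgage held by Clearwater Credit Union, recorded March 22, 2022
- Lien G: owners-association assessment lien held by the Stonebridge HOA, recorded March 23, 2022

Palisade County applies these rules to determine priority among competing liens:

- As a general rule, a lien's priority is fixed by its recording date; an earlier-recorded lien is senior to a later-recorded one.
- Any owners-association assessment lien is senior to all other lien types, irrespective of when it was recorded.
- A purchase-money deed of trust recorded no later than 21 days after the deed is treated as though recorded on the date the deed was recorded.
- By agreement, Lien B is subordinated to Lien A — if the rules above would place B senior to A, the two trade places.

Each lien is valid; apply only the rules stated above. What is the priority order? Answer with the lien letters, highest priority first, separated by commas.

First, effective dates: A relates back to the deed date April 11, 2022.
G is an owners-association assessment lien, so it outranks all other liens regardless of date.
Remaining liens by effective date: C (January 28, 2021), E (August 6, 2021), D (March 3, 2022), B (March 12, 2022), F (March 22, 2022), A (April 11, 2022).
B would otherwise be senior to A, so under the subordination agreement B and A exchange positions.

G, C, E, D, A, F, B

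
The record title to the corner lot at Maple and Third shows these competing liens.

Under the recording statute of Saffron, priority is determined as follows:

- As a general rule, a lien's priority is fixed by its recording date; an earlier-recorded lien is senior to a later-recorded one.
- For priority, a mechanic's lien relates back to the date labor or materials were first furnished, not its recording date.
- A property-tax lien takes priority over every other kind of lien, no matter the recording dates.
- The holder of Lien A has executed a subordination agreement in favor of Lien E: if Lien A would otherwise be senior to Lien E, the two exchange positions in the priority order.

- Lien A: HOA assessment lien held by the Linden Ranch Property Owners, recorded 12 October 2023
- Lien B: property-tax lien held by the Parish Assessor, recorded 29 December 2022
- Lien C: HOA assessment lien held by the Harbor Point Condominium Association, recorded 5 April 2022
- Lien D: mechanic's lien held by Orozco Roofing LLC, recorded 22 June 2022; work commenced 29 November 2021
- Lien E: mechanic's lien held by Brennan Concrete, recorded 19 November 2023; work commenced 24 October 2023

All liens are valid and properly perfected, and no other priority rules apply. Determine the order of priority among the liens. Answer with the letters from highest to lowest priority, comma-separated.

First, effective dates: D is treated as recorded 29 November 2021, the work-commencement date; E relates back to 24 October 2023 (work commenced).
As a property-tax lien, B is senior to every other lien.
Ordering the rest by effective date: D (29 November 2021), C (5 April 2022), A (12 October 2023), E (24 October 2023).
Because A would otherwise rank above E, the subordination swaps them.

B, D, C, E, A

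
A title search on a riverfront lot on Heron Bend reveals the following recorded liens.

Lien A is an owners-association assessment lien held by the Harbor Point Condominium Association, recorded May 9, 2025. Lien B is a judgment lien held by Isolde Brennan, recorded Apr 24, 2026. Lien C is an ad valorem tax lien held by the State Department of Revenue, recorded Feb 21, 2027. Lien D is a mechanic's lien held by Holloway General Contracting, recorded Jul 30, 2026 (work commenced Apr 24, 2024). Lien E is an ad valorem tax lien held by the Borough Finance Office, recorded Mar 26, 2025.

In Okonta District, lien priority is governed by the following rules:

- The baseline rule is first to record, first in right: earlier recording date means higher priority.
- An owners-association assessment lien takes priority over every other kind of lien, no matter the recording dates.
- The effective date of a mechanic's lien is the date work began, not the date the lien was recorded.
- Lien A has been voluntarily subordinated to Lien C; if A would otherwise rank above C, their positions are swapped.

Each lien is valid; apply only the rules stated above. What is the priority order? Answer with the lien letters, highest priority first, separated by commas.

C, D, E, B, A

First, effective dates: D is treated as recorded Apr 24, 2024, the work-commencement date.
A, as an owners-association assessment lien, has superpriority and ranks first.
The other liens, earliest effective date first: D (Apr 24, 2024), E (Mar 26, 2025), B (Apr 24, 2026), C (Feb 21, 2027).
A is senior to C before the subordination, so the two trade places.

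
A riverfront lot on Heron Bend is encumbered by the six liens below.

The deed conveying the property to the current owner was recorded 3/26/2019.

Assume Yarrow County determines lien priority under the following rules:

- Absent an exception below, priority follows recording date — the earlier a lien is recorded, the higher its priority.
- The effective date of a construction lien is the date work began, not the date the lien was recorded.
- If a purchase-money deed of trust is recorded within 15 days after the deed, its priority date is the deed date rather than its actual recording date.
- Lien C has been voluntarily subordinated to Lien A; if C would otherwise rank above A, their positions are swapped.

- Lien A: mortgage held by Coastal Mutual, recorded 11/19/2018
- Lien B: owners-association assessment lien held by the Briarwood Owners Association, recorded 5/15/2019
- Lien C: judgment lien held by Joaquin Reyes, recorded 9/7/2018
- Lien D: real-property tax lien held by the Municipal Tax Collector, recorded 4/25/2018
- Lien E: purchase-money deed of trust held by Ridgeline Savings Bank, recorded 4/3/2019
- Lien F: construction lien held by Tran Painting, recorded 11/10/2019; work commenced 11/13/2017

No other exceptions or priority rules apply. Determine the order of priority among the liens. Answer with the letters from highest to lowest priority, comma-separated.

F, D, A, C, E, B

Effective dates after the stated exceptions: E relates back to the deed date 3/26/2019; F's effective date is 11/13/2017, when work began.
Ordering by effective date: F (11/13/2017), D (4/25/2018), C (9/7/2018), A (11/19/2018), E (3/26/2019), B (5/15/2019).
The subordination applies — C was senior to A — so C and A swap.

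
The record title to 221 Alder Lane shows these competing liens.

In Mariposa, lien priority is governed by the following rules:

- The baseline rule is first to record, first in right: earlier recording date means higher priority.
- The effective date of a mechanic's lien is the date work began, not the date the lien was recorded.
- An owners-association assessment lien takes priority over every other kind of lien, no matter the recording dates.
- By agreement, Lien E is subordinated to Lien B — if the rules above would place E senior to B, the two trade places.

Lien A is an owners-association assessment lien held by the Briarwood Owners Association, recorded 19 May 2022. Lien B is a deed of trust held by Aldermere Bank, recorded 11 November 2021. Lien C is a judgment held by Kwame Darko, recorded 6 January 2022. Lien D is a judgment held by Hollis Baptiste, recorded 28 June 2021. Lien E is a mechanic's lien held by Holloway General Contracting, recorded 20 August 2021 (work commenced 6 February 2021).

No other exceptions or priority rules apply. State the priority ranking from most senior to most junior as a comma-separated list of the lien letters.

A, B, D, E, C

Effective dates: E relates back to 6 February 2021 (work commenced).
A is an owners-association assessment lien, so it outranks all other liens regardless of date.
Among the remaining liens, by effective date: E (6 February 2021), D (28 June 2021), B (11 November 2021), C (6 January 2022).
E would otherwise be senior to B, so under the subordination agreement E and B exchange positions.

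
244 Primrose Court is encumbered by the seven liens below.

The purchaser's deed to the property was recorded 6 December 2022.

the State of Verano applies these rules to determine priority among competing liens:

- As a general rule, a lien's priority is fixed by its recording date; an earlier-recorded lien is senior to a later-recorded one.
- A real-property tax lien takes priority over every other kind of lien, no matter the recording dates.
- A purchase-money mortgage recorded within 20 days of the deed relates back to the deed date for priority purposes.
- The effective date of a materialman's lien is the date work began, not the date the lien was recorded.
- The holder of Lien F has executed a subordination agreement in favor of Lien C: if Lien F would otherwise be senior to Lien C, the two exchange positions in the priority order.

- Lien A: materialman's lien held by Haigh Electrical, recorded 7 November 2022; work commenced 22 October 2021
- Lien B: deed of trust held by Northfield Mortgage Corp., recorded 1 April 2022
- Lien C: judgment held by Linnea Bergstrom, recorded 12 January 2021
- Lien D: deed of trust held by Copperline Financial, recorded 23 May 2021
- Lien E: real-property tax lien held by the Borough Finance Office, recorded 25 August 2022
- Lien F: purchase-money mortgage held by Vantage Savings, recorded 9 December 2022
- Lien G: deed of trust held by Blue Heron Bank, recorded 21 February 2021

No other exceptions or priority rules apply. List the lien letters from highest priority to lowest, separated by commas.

E, C, G, D, A, B, F

Effective dates: A's effective date is 22 October 2021, when work began; F's effective date is the deed date, 6 December 2022.
E is a real-property tax lien and takes priority over every other lien.
The other liens, earliest effective date first: C (12 January 2021), G (21 February 2021), D (23 May 2021), A (22 October 2021), B (1 April 2022), F (6 December 2022).
Since F is not senior to C, the subordination leaves the order unchanged.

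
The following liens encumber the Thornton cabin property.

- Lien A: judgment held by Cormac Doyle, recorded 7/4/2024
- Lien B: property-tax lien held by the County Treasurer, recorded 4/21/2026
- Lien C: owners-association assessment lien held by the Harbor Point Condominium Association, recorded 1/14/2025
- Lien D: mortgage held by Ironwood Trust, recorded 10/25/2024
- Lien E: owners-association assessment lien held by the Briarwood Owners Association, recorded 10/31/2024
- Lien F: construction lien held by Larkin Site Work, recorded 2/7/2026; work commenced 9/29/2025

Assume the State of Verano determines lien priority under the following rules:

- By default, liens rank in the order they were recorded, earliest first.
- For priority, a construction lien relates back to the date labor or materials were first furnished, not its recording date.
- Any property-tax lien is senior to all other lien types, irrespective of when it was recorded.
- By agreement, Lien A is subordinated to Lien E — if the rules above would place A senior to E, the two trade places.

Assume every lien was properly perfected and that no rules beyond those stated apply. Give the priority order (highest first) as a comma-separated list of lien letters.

B, E, D, A, C, F

Adjusting effective dates: F's effective date is 9/29/2025, when work began.
As a property-tax lien, B is senior to every other lien.
Among the remaining liens, by effective date: A (7/4/2024), D (10/25/2024), E (10/31/2024), C (1/14/2025), F (9/29/2025).
The subordination applies — A was senior to E — so A and E swap.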